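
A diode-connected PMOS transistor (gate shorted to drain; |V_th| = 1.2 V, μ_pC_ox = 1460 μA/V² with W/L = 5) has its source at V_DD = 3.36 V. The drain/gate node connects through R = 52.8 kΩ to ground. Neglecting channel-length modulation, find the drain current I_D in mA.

With gate tied to drain, V_SG = V_SD ≥ V_SG − |V_th|, so the device is in saturation.
k_p = μ_pC_ox · (W/L) = 7.3 mA/V².
KCL at the drain: ½ k_p (V_SG − |V_th|)² = (V_DD − V_SG)/R.
Let x = V_SG − 1.2. Then 193 x² + x − 2.16 = 0, giving x = 0.103 V (positive root), so V_SG = 1.3 V.
I_D = (V_DD − V_SG)/R = (3.36 − 1.3) / 52.8 = 0.039 mA.

I_D = 0.0390 mA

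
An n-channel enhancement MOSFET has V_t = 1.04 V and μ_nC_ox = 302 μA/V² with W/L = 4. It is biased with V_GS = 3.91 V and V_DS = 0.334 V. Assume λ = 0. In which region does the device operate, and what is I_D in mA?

k_n = μ_nC_ox · (W/L) = 1.208 mA/V².
V_ov = V_GS − V_t = 3.91 − 1.04 = 2.87 V.
Since V_DS = 0.334 V < V_ov = 2.87 V, the device is in the triode region.
I_D = k_n [V_ov · V_DS − ½ V_DS²] = 1.208 × [2.87 × 0.334 − 0.5 × 0.334²] = 1.09 mA.

Triode; I_D = 1.09 mA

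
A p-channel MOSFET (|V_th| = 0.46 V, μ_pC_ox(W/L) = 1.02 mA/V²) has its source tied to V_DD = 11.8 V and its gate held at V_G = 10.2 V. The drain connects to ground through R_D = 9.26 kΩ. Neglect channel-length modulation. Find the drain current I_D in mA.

V_SG = V_DD − V_G = 11.8 − 10.2 = 1.6 V, so V_ov = 1.6 − 0.46 = 1.14 V.
Assume saturation: I_D = ½ k_p V_ov² = 0.5 × 1.02 × 1.14² = 0.663 mA, giving V_SD = V_DD − I_D R_D = 11.8 − 0.663 × 9.26 = 5.66 V.
V_SD = 5.66 V ≥ V_ov = 1.14 V, confirming saturation.

I_D = 0.663 mA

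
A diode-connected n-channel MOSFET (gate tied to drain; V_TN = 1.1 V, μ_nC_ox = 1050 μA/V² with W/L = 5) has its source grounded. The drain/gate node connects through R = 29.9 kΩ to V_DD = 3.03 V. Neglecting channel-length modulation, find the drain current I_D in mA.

I_D = 0.0595 mA

With gate tied to drain, V_GS = V_DS ≥ V_GS − V_TN, so the device is in saturation.
k_n = μ_nC_ox · (W/L) = 5.25 mA/V².
KCL at the drain: ½ k_n (V_GS − V_TN)² = (V_DD − V_GS)/R.
Let x = V_GS − 1.1. Then 78.5 x² + x − 1.93 = 0, giving x = 0.151 V (positive root), so V_GS = 1.25 V.
I_D = (V_DD − V_GS)/R = (3.03 − 1.25) / 29.9 = 0.0595 mA.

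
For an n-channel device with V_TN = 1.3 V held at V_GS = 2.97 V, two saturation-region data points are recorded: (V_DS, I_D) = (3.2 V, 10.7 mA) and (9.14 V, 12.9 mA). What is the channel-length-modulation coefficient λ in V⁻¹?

λ = 0.0389 V⁻¹

With V_GS fixed, I_D ∝ (1 + λ V_DS) in saturation, so I_D2/I_D1 = (1 + λ V_DS2)/(1 + λ V_DS1).
12.9/10.7 = 1.206 = (1 + 9.14 λ)/(1 + 3.2 λ).
Solving: λ (I_D1 V_DS2 − I_D2 V_DS1) = I_D2 − I_D1, so λ = (12.9 − 10.7) / (10.7 × 9.14 − 12.9 × 3.2) = 2.2 / 56.5 = 0.0389 V⁻¹.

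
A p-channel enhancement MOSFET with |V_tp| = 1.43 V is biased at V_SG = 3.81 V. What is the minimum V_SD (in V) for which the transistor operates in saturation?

V_SD,sat = 2.38 V

The boundary between triode and saturation is V_SD = V_SG − |V_tp| = V_ov.
V_ov = 3.81 − 1.43 = 2.38 V.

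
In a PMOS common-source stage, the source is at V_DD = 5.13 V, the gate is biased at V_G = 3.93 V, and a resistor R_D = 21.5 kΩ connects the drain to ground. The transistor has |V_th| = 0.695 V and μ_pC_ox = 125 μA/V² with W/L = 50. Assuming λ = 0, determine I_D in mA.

V_SG = V_DD − V_G = 5.13 − 3.93 = 1.2 V, so V_ov = 1.2 − 0.695 = 0.505 V.
k_p = μ_pC_ox · (W/L) = 6.25 mA/V².
Assume saturation: I_D = ½ k_p V_ov² = 0.5 × 6.25 × 0.505² = 0.797 mA, giving V_SD = V_DD − I_D R_D = 5.13 − 0.797 × 21.5 = -12 V.
But -12 V < V_ov = 0.505 V, so the device is actually in triode.
In triode I_D = k_p[V_ov V_SD − ½ V_SD²] and I_D = (V_DD − V_SD)/R_D. Equating: 67.2 V_SD² − 68.86 V_SD + 5.13 = 0, giving V_SD = 0.0809 V (the root below V_ov).
I_D = (5.13 − 0.0809) / 21.5 = 0.235 mA.

I_D = 0.235 mA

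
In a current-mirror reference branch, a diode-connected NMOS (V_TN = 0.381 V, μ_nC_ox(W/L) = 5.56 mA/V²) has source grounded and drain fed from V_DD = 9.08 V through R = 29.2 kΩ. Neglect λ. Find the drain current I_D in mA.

I_D = 0.287 mA

With gate tied to drain, V_GS = V_DS ≥ V_GS − V_TN, so the device is in saturation.
KCL at the drain: ½ k_n (V_GS − V_TN)² = (V_DD − V_GS)/R.
Let x = V_GS − 0.381. Then 81.2 x² + x − 8.699 = 0, giving x = 0.321 V (positive root), so V_GS = 0.702 V.
I_D = (V_DD − V_GS)/R = (9.08 − 0.702) / 29.2 = 0.287 mA.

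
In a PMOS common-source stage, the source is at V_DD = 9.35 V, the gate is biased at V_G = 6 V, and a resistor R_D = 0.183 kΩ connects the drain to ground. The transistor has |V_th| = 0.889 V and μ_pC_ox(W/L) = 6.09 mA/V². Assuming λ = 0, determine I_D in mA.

V_SG = V_DD − V_G = 9.35 − 6 = 3.35 V, so V_ov = 3.35 − 0.889 = 2.46 V.
Assume saturation: I_D = ½ k_p V_ov² = 0.5 × 6.09 × 2.46² = 18.4 mA, giving V_SD = V_DD − I_D R_D = 9.35 − 18.4 × 0.183 = 5.98 V.
V_SD = 5.98 V ≥ V_ov = 2.46 V, confirming saturation.

I_D = 18.4 mA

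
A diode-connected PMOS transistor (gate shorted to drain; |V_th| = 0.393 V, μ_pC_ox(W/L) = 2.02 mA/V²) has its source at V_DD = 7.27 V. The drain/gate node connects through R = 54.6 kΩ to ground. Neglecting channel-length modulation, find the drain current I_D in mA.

With gate tied to drain, V_SG = V_SD ≥ V_SG − |V_th|, so the device is in saturation.
KCL at the drain: ½ k_p (V_SG − |V_th|)² = (V_DD − V_SG)/R.
Let x = V_SG − 0.393. Then 55.1 x² + x − 6.877 = 0, giving x = 0.344 V (positive root), so V_SG = 0.737 V.
I_D = (V_DD − V_SG)/R = (7.27 − 0.737) / 54.6 = 0.12 mA.

I_D = 0.120 mA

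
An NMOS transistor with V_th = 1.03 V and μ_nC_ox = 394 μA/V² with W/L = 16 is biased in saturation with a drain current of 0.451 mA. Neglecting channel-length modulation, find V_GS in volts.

V_GS = 1.41 V

k_n = μ_nC_ox · (W/L) = 6.304 mA/V².
In saturation I_D = ½ k_n (V_GS − V_th)², so V_GS − V_th = √(2 I_D / k_n) = √(2 × 0.451 / 6.304) = 0.378 V.
V_GS = 1.03 + 0.378 = 1.41 V.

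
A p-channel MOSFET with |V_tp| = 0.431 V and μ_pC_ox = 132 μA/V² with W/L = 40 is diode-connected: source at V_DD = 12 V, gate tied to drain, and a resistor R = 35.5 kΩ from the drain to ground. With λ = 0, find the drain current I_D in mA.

I_D = 0.316 mA

With gate tied to drain, V_SG = V_SD ≥ V_SG − |V_tp|, so the device is in saturation.
k_p = μ_pC_ox · (W/L) = 5.28 mA/V².
KCL at the drain: ½ k_p (V_SG − |V_tp|)² = (V_DD − V_SG)/R.
Let x = V_SG − 0.431. Then 93.7 x² + x − 11.57 = 0, giving x = 0.346 V (positive root), so V_SG = 0.777 V.
I_D = (V_DD − V_SG)/R = (12 − 0.777) / 35.5 = 0.316 mA.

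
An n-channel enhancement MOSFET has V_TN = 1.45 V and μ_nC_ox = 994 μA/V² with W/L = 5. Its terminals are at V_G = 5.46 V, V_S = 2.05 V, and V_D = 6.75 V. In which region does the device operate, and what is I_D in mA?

V_GS = V_G − V_S = 5.46 − 2.05 = 3.41 V; V_DS = V_D − V_S = 6.75 − 2.05 = 4.7 V.
k_n = μ_nC_ox · (W/L) = 4.97 mA/V².
V_ov = V_GS − V_TN = 3.41 − 1.45 = 1.96 V.
Since V_DS = 4.7 V ≥ V_ov = 1.96 V, the device is in saturation.
I_D = ½ k_n V_ov² = 0.5 × 4.97 × 1.96² = 9.55 mA.

Saturation; I_D = 9.55 mA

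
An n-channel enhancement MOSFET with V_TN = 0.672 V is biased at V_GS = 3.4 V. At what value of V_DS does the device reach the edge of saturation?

The boundary between triode and saturation is V_DS = V_GS − V_TN = V_ov.
V_ov = 3.4 − 0.672 = 2.73 V.

V_DS,sat = 2.73 V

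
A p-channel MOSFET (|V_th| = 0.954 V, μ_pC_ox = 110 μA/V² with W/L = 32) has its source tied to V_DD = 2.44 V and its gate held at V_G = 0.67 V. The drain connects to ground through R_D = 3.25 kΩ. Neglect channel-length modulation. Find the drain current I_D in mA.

V_SG = V_DD − V_G = 2.44 − 0.67 = 1.77 V, so V_ov = 1.77 − 0.954 = 0.816 V.
k_p = μ_pC_ox · (W/L) = 3.52 mA/V².
Assume saturation: I_D = ½ k_p V_ov² = 0.5 × 3.52 × 0.816² = 1.17 mA, giving V_SD = V_DD − I_D R_D = 2.44 − 1.17 × 3.25 = -1.37 V.
But -1.37 V < V_ov = 0.816 V, so the device is actually in triode.
In triode I_D = k_p[V_ov V_SD − ½ V_SD²] and I_D = (V_DD − V_SD)/R_D. Equating: 5.72 V_SD² − 10.34 V_SD + 2.44 = 0, giving V_SD = 0.279 V (the root below V_ov).
I_D = (2.44 − 0.279) / 3.25 = 0.665 mA.

I_D = 0.665 mA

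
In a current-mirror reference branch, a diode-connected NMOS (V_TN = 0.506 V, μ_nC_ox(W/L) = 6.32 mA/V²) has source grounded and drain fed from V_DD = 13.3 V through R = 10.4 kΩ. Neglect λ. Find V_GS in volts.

V_GS = 1.11 V

With gate tied to drain, V_GS = V_DS ≥ V_GS − V_TN, so the device is in saturation.
KCL at the drain: ½ k_n (V_GS − V_TN)² = (V_DD − V_GS)/R.
Let x = V_GS − 0.506. Then 32.9 x² + x − 12.79 = 0, giving x = 0.609 V (positive root), so V_GS = 1.11 V.
I_D = (V_DD − V_GS)/R = (13.3 − 1.11) / 10.4 = 1.17 mA.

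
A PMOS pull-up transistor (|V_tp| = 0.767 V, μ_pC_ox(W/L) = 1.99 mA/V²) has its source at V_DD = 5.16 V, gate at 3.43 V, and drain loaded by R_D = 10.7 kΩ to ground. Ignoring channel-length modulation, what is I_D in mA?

V_SG = V_DD − V_G = 5.16 − 3.43 = 1.73 V, so V_ov = 1.73 − 0.767 = 0.963 V.
Assume saturation: I_D = ½ k_p V_ov² = 0.5 × 1.99 × 0.963² = 0.923 mA, giving V_SD = V_DD − I_D R_D = 5.16 − 0.923 × 10.7 = -4.71 V.
But -4.71 V < V_ov = 0.963 V, so the device is actually in triode.
In triode I_D = k_p[V_ov V_SD − ½ V_SD²] and I_D = (V_DD − V_SD)/R_D. Equating: 10.6 V_SD² − 21.51 V_SD + 5.16 = 0, giving V_SD = 0.278 V (the root below V_ov).
I_D = (5.16 − 0.278) / 10.7 = 0.456 mA.

I_D = 0.456 mA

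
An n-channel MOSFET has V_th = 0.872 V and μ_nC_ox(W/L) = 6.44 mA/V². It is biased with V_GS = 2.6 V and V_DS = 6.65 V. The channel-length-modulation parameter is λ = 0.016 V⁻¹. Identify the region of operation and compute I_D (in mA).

Saturation; I_D = 10.6 mA

V_ov = V_GS − V_th = 2.6 − 0.872 = 1.73 V.
Since V_DS = 6.65 V ≥ V_ov = 1.73 V, the device is in saturation.
I_D = ½ k_n V_ov² (1 + λ V_DS) = 0.5 × 6.44 × 1.73² × (1 + 0.016 × 6.65) = 10.6 mA.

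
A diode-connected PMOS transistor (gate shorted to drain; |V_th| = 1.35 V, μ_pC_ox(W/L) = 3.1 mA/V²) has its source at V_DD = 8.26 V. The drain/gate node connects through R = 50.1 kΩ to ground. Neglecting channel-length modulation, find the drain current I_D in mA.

With gate tied to drain, V_SG = V_SD ≥ V_SG − |V_th|, so the device is in saturation.
KCL at the drain: ½ k_p (V_SG − |V_th|)² = (V_DD − V_SG)/R.
Let x = V_SG − 1.35. Then 77.7 x² + x − 6.91 = 0, giving x = 0.292 V (positive root), so V_SG = 1.64 V.
I_D = (V_DD − V_SG)/R = (8.26 − 1.64) / 50.1 = 0.132 mA.

I_D = 0.132 mA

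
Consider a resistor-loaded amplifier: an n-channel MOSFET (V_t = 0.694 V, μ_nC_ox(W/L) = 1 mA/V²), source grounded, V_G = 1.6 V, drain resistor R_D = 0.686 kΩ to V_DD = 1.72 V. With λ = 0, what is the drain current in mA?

I_D = 0.410 mA

V_GS = V_G = 1.6 V, so V_ov = 1.6 − 0.694 = 0.906 V.
Assume saturation: I_D = ½ k_n V_ov² = 0.5 × 1 × 0.906² = 0.41 mA, giving V_DS = V_DD − I_D R_D = 1.72 − 0.41 × 0.686 = 1.44 V.
V_DS = 1.44 V ≥ V_ov = 0.906 V, confirming saturation.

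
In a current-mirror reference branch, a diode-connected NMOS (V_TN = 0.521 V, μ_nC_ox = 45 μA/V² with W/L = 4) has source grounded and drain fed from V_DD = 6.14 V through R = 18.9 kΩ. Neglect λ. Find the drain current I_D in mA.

With gate tied to drain, V_GS = V_DS ≥ V_GS − V_TN, so the device is in saturation.
k_n = μ_nC_ox · (W/L) = 0.18 mA/V².
KCL at the drain: ½ k_n (V_GS − V_TN)² = (V_DD − V_GS)/R.
Let x = V_GS − 0.521. Then 1.7 x² + x − 5.619 = 0, giving x = 1.55 V (positive root), so V_GS = 2.07 V.
I_D = (V_DD − V_GS)/R = (6.14 − 2.07) / 18.9 = 0.215 mA.

I_D = 0.215 mA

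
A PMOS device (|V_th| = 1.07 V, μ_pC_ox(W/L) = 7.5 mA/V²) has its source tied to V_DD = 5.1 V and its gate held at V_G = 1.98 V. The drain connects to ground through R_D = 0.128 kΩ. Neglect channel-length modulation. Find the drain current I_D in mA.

I_D = 15.8 mA

V_SG = V_DD − V_G = 5.1 − 1.98 = 3.12 V, so V_ov = 3.12 − 1.07 = 2.05 V.
Assume saturation: I_D = ½ k_p V_ov² = 0.5 × 7.5 × 2.05² = 15.8 mA, giving V_SD = V_DD − I_D R_D = 5.1 − 15.8 × 0.128 = 3.08 V.
V_SD = 3.08 V ≥ V_ov = 2.05 V, confirming saturation.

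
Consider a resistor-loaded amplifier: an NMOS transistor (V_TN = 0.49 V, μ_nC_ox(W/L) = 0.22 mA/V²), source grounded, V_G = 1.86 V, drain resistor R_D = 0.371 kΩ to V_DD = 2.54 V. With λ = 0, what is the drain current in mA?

I_D = 0.206 mA

V_GS = V_G = 1.86 V, so V_ov = 1.86 − 0.49 = 1.37 V.
Assume saturation: I_D = ½ k_n V_ov² = 0.5 × 0.22 × 1.37² = 0.206 mA, giving V_DS = V_DD − I_D R_D = 2.54 − 0.206 × 0.371 = 2.46 V.
V_DS = 2.46 V ≥ V_ov = 1.37 V, confirming saturation.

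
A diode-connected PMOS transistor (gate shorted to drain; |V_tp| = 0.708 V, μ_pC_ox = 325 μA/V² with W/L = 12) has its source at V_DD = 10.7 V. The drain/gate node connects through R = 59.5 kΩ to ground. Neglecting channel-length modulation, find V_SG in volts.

V_SG = 0.997 V

With gate tied to drain, V_SG = V_SD ≥ V_SG − |V_tp|, so the device is in saturation.
k_p = μ_pC_ox · (W/L) = 3.9 mA/V².
KCL at the drain: ½ k_p (V_SG − |V_tp|)² = (V_DD − V_SG)/R.
Let x = V_SG − 0.708. Then 116 x² + x − 9.992 = 0, giving x = 0.289 V (positive root), so V_SG = 0.997 V.
I_D = (V_DD − V_SG)/R = (10.7 − 0.997) / 59.5 = 0.163 mA.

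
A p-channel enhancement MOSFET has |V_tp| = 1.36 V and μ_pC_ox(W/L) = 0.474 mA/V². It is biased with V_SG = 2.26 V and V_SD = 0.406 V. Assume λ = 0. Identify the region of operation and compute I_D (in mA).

Triode; I_D = 0.134 mA

V_ov = V_SG − |V_tp| = 2.26 − 1.36 = 0.9 V.
Since V_SD = 0.406 V < V_ov = 0.9 V, the device is in the triode region.
I_D = k_p [V_ov · V_SD − ½ V_SD²] = 0.474 × [0.9 × 0.406 − 0.5 × 0.406²] = 0.134 mA.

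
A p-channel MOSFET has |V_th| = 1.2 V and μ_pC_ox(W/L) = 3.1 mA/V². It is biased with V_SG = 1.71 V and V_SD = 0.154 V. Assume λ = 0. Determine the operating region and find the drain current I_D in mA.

V_ov = V_SG − |V_th| = 1.71 − 1.2 = 0.51 V.
Since V_SD = 0.154 V < V_ov = 0.51 V, the device is in the triode region.
I_D = k_p [V_ov · V_SD − ½ V_SD²] = 3.1 × [0.51 × 0.154 − 0.5 × 0.154²] = 0.207 mA.

Triode; I_D = 0.207 mA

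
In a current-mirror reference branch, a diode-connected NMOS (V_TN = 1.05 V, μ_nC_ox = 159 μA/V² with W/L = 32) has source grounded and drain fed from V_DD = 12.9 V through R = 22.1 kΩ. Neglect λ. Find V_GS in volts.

V_GS = 1.50 V

With gate tied to drain, V_GS = V_DS ≥ V_GS − V_TN, so the device is in saturation.
k_n = μ_nC_ox · (W/L) = 5.088 mA/V².
KCL at the drain: ½ k_n (V_GS − V_TN)² = (V_DD − V_GS)/R.
Let x = V_GS − 1.05. Then 56.2 x² + x − 11.85 = 0, giving x = 0.45 V (positive root), so V_GS = 1.5 V.
I_D = (V_DD − V_GS)/R = (12.9 − 1.5) / 22.1 = 0.516 mA.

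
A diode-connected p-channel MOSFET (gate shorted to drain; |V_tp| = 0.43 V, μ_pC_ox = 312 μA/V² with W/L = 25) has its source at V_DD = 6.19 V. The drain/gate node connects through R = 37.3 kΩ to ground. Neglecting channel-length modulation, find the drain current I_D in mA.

With gate tied to drain, V_SG = V_SD ≥ V_SG − |V_tp|, so the device is in saturation.
k_p = μ_pC_ox · (W/L) = 7.8 mA/V².
KCL at the drain: ½ k_p (V_SG − |V_tp|)² = (V_DD − V_SG)/R.
Let x = V_SG − 0.43. Then 145 x² + x − 5.76 = 0, giving x = 0.196 V (positive root), so V_SG = 0.626 V.
I_D = (V_DD − V_SG)/R = (6.19 − 0.626) / 37.3 = 0.149 mA.

I_D = 0.149 mA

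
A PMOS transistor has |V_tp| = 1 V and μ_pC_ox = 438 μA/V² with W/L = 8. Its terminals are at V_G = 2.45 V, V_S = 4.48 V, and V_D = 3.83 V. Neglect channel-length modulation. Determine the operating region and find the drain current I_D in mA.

Triode; I_D = 1.61 mA

V_SG = V_S − V_G = 4.48 − 2.45 = 2.03 V; V_SD = V_S − V_D = 4.48 − 3.83 = 0.65 V.
k_p = μ_pC_ox · (W/L) = 3.504 mA/V².
V_ov = V_SG − |V_tp| = 2.03 − 1 = 1.03 V.
Since V_SD = 0.65 V < V_ov = 1.03 V, the device is in the triode region.
I_D = k_p [V_ov · V_SD − ½ V_SD²] = 3.504 × [1.03 × 0.65 − 0.5 × 0.65²] = 1.61 mA.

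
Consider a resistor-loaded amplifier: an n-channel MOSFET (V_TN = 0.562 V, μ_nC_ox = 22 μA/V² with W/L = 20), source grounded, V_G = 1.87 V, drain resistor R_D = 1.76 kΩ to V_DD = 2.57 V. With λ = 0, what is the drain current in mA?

V_GS = V_G = 1.87 V, so V_ov = 1.87 − 0.562 = 1.31 V.
k_n = μ_nC_ox · (W/L) = 0.44 mA/V².
Assume saturation: I_D = ½ k_n V_ov² = 0.5 × 0.44 × 1.31² = 0.376 mA, giving V_DS = V_DD − I_D R_D = 2.57 − 0.376 × 1.76 = 1.91 V.
V_DS = 1.91 V ≥ V_ov = 1.31 V, confirming saturation.

I_D = 0.376 mA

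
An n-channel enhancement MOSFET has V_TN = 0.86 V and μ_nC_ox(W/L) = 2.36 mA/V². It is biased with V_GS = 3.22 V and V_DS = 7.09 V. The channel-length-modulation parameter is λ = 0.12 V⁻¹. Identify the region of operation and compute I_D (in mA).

V_ov = V_GS − V_TN = 3.22 − 0.86 = 2.36 V.
Since V_DS = 7.09 V ≥ V_ov = 2.36 V, the device is in saturation.
I_D = ½ k_n V_ov² (1 + λ V_DS) = 0.5 × 2.36 × 2.36² × (1 + 0.12 × 7.09) = 12.2 mA.

Saturation; I_D = 12.2 mA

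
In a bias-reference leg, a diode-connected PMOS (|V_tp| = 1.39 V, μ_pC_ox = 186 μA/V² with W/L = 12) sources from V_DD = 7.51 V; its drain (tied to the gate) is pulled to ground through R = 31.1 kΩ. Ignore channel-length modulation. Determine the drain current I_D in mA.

I_D = 0.184 mA

With gate tied to drain, V_SG = V_SD ≥ V_SG − |V_tp|, so the device is in saturation.
k_p = μ_pC_ox · (W/L) = 2.232 mA/V².
KCL at the drain: ½ k_p (V_SG − |V_tp|)² = (V_DD − V_SG)/R.
Let x = V_SG − 1.39. Then 34.7 x² + x − 6.12 = 0, giving x = 0.406 V (positive root), so V_SG = 1.8 V.
I_D = (V_DD − V_SG)/R = (7.51 − 1.8) / 31.1 = 0.184 mA.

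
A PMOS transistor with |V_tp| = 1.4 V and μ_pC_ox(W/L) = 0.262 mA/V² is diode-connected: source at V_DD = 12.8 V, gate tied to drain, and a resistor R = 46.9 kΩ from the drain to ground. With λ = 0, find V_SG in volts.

With gate tied to drain, V_SG = V_SD ≥ V_SG − |V_tp|, so the device is in saturation.
KCL at the drain: ½ k_p (V_SG − |V_tp|)² = (V_DD − V_SG)/R.
Let x = V_SG − 1.4. Then 6.14 x² + x − 11.4 = 0, giving x = 1.28 V (positive root), so V_SG = 2.68 V.
I_D = (V_DD − V_SG)/R = (12.8 − 2.68) / 46.9 = 0.216 mA.

V_SG = 2.68 V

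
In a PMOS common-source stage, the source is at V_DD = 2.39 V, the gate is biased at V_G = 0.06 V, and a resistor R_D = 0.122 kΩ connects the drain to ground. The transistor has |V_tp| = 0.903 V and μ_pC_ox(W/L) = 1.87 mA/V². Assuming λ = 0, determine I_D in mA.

V_SG = V_DD − V_G = 2.39 − 0.06 = 2.33 V, so V_ov = 2.33 − 0.903 = 1.43 V.
Assume saturation: I_D = ½ k_p V_ov² = 0.5 × 1.87 × 1.43² = 1.9 mA, giving V_SD = V_DD − I_D R_D = 2.39 − 1.9 × 0.122 = 2.16 V.
V_SD = 2.16 V ≥ V_ov = 1.43 V, confirming saturation.

I_D = 1.90 mA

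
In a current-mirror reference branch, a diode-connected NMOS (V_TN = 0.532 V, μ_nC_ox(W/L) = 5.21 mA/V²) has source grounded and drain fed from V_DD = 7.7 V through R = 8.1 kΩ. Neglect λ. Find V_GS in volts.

V_GS = 1.09 V

With gate tied to drain, V_GS = V_DS ≥ V_GS − V_TN, so the device is in saturation.
KCL at the drain: ½ k_n (V_GS − V_TN)² = (V_DD − V_GS)/R.
Let x = V_GS − 0.532. Then 21.1 x² + x − 7.168 = 0, giving x = 0.56 V (positive root), so V_GS = 1.09 V.
I_D = (V_DD − V_GS)/R = (7.7 − 1.09) / 8.1 = 0.816 mA.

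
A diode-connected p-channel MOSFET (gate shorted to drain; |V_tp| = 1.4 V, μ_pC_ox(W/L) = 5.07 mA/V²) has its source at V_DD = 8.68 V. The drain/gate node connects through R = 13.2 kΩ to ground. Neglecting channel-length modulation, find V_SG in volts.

V_SG = 1.85 V

With gate tied to drain, V_SG = V_SD ≥ V_SG − |V_tp|, so the device is in saturation.
KCL at the drain: ½ k_p (V_SG − |V_tp|)² = (V_DD − V_SG)/R.
Let x = V_SG − 1.4. Then 33.5 x² + x − 7.28 = 0, giving x = 0.452 V (positive root), so V_SG = 1.85 V.
I_D = (V_DD − V_SG)/R = (8.68 − 1.85) / 13.2 = 0.517 mA.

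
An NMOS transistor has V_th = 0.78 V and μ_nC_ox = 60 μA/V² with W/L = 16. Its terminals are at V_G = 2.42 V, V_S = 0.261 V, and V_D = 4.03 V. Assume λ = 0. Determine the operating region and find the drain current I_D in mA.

Saturation; I_D = 0.913 mA

V_GS = V_G − V_S = 2.42 − 0.261 = 2.16 V; V_DS = V_D − V_S = 4.03 − 0.261 = 3.77 V.
k_n = μ_nC_ox · (W/L) = 0.96 mA/V².
V_ov = V_GS − V_th = 2.16 − 0.78 = 1.38 V.
Since V_DS = 3.77 V ≥ V_ov = 1.38 V, the device is in saturation.
I_D = ½ k_n V_ov² = 0.5 × 0.96 × 1.38² = 0.913 mA.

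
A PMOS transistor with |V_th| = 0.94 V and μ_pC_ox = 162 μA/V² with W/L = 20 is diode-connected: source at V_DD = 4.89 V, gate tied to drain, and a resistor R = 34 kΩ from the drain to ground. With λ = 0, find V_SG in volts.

With gate tied to drain, V_SG = V_SD ≥ V_SG − |V_th|, so the device is in saturation.
k_p = μ_pC_ox · (W/L) = 3.24 mA/V².
KCL at the drain: ½ k_p (V_SG − |V_th|)² = (V_DD − V_SG)/R.
Let x = V_SG − 0.94. Then 55.1 x² + x − 3.95 = 0, giving x = 0.259 V (positive root), so V_SG = 1.2 V.
I_D = (V_DD − V_SG)/R = (4.89 − 1.2) / 34 = 0.109 mA.

V_SG = 1.20 V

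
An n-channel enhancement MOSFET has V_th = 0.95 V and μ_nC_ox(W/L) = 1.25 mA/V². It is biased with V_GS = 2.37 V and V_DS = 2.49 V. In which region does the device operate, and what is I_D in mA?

V_ov = V_GS − V_th = 2.37 − 0.95 = 1.42 V.
Since V_DS = 2.49 V ≥ V_ov = 1.42 V, the device is in saturation.
I_D = ½ k_n V_ov² = 0.5 × 1.25 × 1.42² = 1.26 mA.

Saturation; I_D = 1.26 mA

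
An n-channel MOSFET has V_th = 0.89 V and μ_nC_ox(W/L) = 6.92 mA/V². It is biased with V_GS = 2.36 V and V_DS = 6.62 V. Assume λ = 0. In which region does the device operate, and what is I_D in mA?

V_ov = V_GS − V_th = 2.36 − 0.89 = 1.47 V.
Since V_DS = 6.62 V ≥ V_ov = 1.47 V, the device is in saturation.
I_D = ½ k_n V_ov² = 0.5 × 6.92 × 1.47² = 7.48 mA.

Saturation; I_D = 7.48 mA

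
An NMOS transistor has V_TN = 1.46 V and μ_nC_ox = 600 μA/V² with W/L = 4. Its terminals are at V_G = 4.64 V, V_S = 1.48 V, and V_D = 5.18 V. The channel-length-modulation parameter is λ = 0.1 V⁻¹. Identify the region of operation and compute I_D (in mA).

V_GS = V_G − V_S = 4.64 − 1.48 = 3.16 V; V_DS = V_D − V_S = 5.18 − 1.48 = 3.7 V.
k_n = μ_nC_ox · (W/L) = 2.4 mA/V².
V_ov = V_GS − V_TN = 3.16 − 1.46 = 1.7 V.
Since V_DS = 3.7 V ≥ V_ov = 1.7 V, the device is in saturation.
I_D = ½ k_n V_ov² (1 + λ V_DS) = 0.5 × 2.4 × 1.7² × (1 + 0.1 × 3.7) = 4.75 mA.

Saturation; I_D = 4.75 mA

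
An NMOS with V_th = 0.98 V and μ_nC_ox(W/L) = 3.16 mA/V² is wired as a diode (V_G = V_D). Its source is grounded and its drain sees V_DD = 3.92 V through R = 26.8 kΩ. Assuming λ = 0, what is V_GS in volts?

V_GS = 1.23 V

With gate tied to drain, V_GS = V_DS ≥ V_GS − V_th, so the device is in saturation.
KCL at the drain: ½ k_n (V_GS − V_th)² = (V_DD − V_GS)/R.
Let x = V_GS − 0.98. Then 42.3 x² + x − 2.94 = 0, giving x = 0.252 V (positive root), so V_GS = 1.23 V.
I_D = (V_DD − V_GS)/R = (3.92 − 1.23) / 26.8 = 0.1 mA.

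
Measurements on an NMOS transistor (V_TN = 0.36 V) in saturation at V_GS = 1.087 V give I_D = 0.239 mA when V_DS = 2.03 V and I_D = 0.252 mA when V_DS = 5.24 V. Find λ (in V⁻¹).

λ = 0.0175 V⁻¹

With V_GS fixed, I_D ∝ (1 + λ V_DS) in saturation, so I_D2/I_D1 = (1 + λ V_DS2)/(1 + λ V_DS1).
0.252/0.239 = 1.054 = (1 + 5.24 λ)/(1 + 2.03 λ).
Solving: λ (I_D1 V_DS2 − I_D2 V_DS1) = I_D2 − I_D1, so λ = (0.252 − 0.239) / (0.239 × 5.24 − 0.252 × 2.03) = 0.013 / 0.741 = 0.0175 V⁻¹.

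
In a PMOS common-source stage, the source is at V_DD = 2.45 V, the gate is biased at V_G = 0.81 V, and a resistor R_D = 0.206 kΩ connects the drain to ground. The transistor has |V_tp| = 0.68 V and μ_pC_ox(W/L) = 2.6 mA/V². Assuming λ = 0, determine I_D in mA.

V_SG = V_DD − V_G = 2.45 − 0.81 = 1.64 V, so V_ov = 1.64 − 0.68 = 0.96 V.
Assume saturation: I_D = ½ k_p V_ov² = 0.5 × 2.6 × 0.96² = 1.2 mA, giving V_SD = V_DD − I_D R_D = 2.45 − 1.2 × 0.206 = 2.2 V.
V_SD = 2.2 V ≥ V_ov = 0.96 V, confirming saturation.

I_D = 1.20 mA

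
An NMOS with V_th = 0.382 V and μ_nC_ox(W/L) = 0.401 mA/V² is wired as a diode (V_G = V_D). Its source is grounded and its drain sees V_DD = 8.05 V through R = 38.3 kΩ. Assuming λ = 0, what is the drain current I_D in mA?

I_D = 0.176 mA

With gate tied to drain, V_GS = V_DS ≥ V_GS − V_th, so the device is in saturation.
KCL at the drain: ½ k_n (V_GS − V_th)² = (V_DD − V_GS)/R.
Let x = V_GS − 0.382. Then 7.68 x² + x − 7.668 = 0, giving x = 0.936 V (positive root), so V_GS = 1.32 V.
I_D = (V_DD − V_GS)/R = (8.05 − 1.32) / 38.3 = 0.176 mA.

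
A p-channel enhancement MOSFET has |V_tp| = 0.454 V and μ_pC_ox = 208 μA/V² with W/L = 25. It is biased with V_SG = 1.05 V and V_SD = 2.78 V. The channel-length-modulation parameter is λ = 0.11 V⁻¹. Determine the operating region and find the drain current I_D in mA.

k_p = μ_pC_ox · (W/L) = 5.2 mA/V².
V_ov = V_SG − |V_tp| = 1.05 − 0.454 = 0.596 V.
Since V_SD = 2.78 V ≥ V_ov = 0.596 V, the device is in saturation.
I_D = ½ k_p V_ov² (1 + λ V_SD) = 0.5 × 5.2 × 0.596² × (1 + 0.11 × 2.78) = 1.21 mA.

Saturation; I_D = 1.21 mA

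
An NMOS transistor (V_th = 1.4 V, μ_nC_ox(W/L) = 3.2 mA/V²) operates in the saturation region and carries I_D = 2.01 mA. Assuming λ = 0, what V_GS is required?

In saturation I_D = ½ k_n (V_GS − V_th)², so V_GS − V_th = √(2 I_D / k_n) = √(2 × 2.01 / 3.2) = 1.12 V.
V_GS = 1.4 + 1.12 = 2.52 V.

V_GS = 2.52 V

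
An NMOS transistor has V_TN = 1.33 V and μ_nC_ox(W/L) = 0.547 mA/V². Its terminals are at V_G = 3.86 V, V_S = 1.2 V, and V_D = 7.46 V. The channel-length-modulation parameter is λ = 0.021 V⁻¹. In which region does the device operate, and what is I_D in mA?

V_GS = V_G − V_S = 3.86 − 1.2 = 2.66 V; V_DS = V_D − V_S = 7.46 − 1.2 = 6.26 V.
V_ov = V_GS − V_TN = 2.66 − 1.33 = 1.33 V.
Since V_DS = 6.26 V ≥ V_ov = 1.33 V, the device is in saturation.
I_D = ½ k_n V_ov² (1 + λ V_DS) = 0.5 × 0.547 × 1.33² × (1 + 0.021 × 6.26) = 0.547 mA.

Saturation; I_D = 0.547 mA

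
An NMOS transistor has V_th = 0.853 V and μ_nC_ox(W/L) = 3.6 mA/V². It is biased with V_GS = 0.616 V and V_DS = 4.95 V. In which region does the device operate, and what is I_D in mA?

V_GS = 0.616 V < V_th = 0.853 V, so the transistor is in cutoff.

Cutoff; I_D = 0 mA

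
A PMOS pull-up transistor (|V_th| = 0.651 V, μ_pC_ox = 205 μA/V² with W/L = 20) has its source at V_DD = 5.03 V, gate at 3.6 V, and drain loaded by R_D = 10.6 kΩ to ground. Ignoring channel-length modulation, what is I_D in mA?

V_SG = V_DD − V_G = 5.03 − 3.6 = 1.43 V, so V_ov = 1.43 − 0.651 = 0.779 V.
k_p = μ_pC_ox · (W/L) = 4.1 mA/V².
Assume saturation: I_D = ½ k_p V_ov² = 0.5 × 4.1 × 0.779² = 1.24 mA, giving V_SD = V_DD − I_D R_D = 5.03 − 1.24 × 10.6 = -8.16 V.
But -8.16 V < V_ov = 0.779 V, so the device is actually in triode.
In triode I_D = k_p[V_ov V_SD − ½ V_SD²] and I_D = (V_DD − V_SD)/R_D. Equating: 21.7 V_SD² − 34.86 V_SD + 5.03 = 0, giving V_SD = 0.16 V (the root below V_ov).
I_D = (5.03 − 0.16) / 10.6 = 0.459 mA.

I_D = 0.459 mA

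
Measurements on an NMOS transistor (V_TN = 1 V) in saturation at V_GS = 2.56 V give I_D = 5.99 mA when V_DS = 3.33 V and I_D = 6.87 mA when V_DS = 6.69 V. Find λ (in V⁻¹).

λ = 0.0512 V⁻¹

With V_GS fixed, I_D ∝ (1 + λ V_DS) in saturation, so I_D2/I_D1 = (1 + λ V_DS2)/(1 + λ V_DS1).
6.87/5.99 = 1.147 = (1 + 6.69 λ)/(1 + 3.33 λ).
Solving: λ (I_D1 V_DS2 − I_D2 V_DS1) = I_D2 − I_D1, so λ = (6.87 − 5.99) / (5.99 × 6.69 − 6.87 × 3.33) = 0.88 / 17.2 = 0.0512 V⁻¹.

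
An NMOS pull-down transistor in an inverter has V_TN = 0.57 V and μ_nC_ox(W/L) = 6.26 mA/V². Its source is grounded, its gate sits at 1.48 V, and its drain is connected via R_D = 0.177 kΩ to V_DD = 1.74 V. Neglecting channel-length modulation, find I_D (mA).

V_GS = V_G = 1.48 V, so V_ov = 1.48 − 0.57 = 0.91 V.
Assume saturation: I_D = ½ k_n V_ov² = 0.5 × 6.26 × 0.91² = 2.59 mA, giving V_DS = V_DD − I_D R_D = 1.74 − 2.59 × 0.177 = 1.28 V.
V_DS = 1.28 V ≥ V_ov = 0.91 V, confirming saturation.

I_D = 2.59 mA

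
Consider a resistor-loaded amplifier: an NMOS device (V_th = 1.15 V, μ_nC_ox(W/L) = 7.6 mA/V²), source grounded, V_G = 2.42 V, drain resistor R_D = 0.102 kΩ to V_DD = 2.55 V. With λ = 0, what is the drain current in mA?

I_D = 6.13 mA

V_GS = V_G = 2.42 V, so V_ov = 2.42 − 1.15 = 1.27 V.
Assume saturation: I_D = ½ k_n V_ov² = 0.5 × 7.6 × 1.27² = 6.13 mA, giving V_DS = V_DD − I_D R_D = 2.55 − 6.13 × 0.102 = 1.92 V.
V_DS = 1.92 V ≥ V_ov = 1.27 V, confirming saturation.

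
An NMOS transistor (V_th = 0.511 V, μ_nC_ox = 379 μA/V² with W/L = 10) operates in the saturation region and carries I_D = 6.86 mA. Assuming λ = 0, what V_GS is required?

V_GS = 2.41 V

k_n = μ_nC_ox · (W/L) = 3.79 mA/V².
In saturation I_D = ½ k_n (V_GS − V_th)², so V_GS − V_th = √(2 I_D / k_n) = √(2 × 6.86 / 3.79) = 1.9 V.
V_GS = 0.511 + 1.9 = 2.41 V.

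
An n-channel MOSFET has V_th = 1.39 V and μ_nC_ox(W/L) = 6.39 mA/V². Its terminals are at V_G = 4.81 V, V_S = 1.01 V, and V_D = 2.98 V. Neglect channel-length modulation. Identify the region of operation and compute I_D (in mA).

V_GS = V_G − V_S = 4.81 − 1.01 = 3.8 V; V_DS = V_D − V_S = 2.98 − 1.01 = 1.97 V.
V_ov = V_GS − V_th = 3.8 − 1.39 = 2.41 V.
Since V_DS = 1.97 V < V_ov = 2.41 V, the device is in the triode region.
I_D = k_n [V_ov · V_DS − ½ V_DS²] = 6.39 × [2.41 × 1.97 − 0.5 × 1.97²] = 17.9 mA.

Triode; I_D = 17.9 mA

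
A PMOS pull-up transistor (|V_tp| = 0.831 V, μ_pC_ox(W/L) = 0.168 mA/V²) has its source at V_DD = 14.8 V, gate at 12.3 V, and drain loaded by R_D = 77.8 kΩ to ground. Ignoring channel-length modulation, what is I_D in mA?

I_D = 0.179 mA

V_SG = V_DD − V_G = 14.8 − 12.3 = 2.5 V, so V_ov = 2.5 − 0.831 = 1.67 V.
Assume saturation: I_D = ½ k_p V_ov² = 0.5 × 0.168 × 1.67² = 0.234 mA, giving V_SD = V_DD − I_D R_D = 14.8 − 0.234 × 77.8 = -3.4 V.
But -3.4 V < V_ov = 1.67 V, so the device is actually in triode.
In triode I_D = k_p[V_ov V_SD − ½ V_SD²] and I_D = (V_DD − V_SD)/R_D. Equating: 6.54 V_SD² − 22.81 V_SD + 14.8 = 0, giving V_SD = 0.861 V (the root below V_ov).
I_D = (14.8 − 0.861) / 77.8 = 0.179 mA.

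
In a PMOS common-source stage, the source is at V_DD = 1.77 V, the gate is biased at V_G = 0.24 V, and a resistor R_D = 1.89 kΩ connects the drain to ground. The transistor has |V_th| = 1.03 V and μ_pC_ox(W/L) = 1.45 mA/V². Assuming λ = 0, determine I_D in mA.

I_D = 0.181 mA

V_SG = V_DD − V_G = 1.77 − 0.24 = 1.53 V, so V_ov = 1.53 − 1.03 = 0.5 V.
Assume saturation: I_D = ½ k_p V_ov² = 0.5 × 1.45 × 0.5² = 0.181 mA, giving V_SD = V_DD − I_D R_D = 1.77 − 0.181 × 1.89 = 1.43 V.
V_SD = 1.43 V ≥ V_ov = 0.5 V, confirming saturation.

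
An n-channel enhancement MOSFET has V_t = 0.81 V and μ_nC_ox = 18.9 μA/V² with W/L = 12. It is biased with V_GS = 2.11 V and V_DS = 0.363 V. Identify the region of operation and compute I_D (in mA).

k_n = μ_nC_ox · (W/L) = 0.2268 mA/V².
V_ov = V_GS − V_t = 2.11 − 0.81 = 1.3 V.
Since V_DS = 0.363 V < V_ov = 1.3 V, the device is in the triode region.
I_D = k_n [V_ov · V_DS − ½ V_DS²] = 0.2268 × [1.3 × 0.363 − 0.5 × 0.363²] = 0.0921 mA.

Triode; I_D = 0.0921 mA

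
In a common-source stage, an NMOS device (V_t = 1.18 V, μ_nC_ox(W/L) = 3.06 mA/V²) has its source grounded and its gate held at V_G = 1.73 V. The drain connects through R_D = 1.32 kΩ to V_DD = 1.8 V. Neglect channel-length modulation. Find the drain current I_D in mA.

V_GS = V_G = 1.73 V, so V_ov = 1.73 − 1.18 = 0.55 V.
Assume saturation: I_D = ½ k_n V_ov² = 0.5 × 3.06 × 0.55² = 0.463 mA, giving V_DS = V_DD − I_D R_D = 1.8 − 0.463 × 1.32 = 1.19 V.
V_DS = 1.19 V ≥ V_ov = 0.55 V, confirming saturation.

I_D = 0.463 mA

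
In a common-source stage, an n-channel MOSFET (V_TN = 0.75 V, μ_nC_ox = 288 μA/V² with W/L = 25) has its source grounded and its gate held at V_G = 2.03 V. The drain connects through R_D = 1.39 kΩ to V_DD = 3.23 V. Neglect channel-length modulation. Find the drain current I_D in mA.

I_D = 2.14 mA

V_GS = V_G = 2.03 V, so V_ov = 2.03 − 0.75 = 1.28 V.
k_n = μ_nC_ox · (W/L) = 7.2 mA/V².
Assume saturation: I_D = ½ k_n V_ov² = 0.5 × 7.2 × 1.28² = 5.9 mA, giving V_DS = V_DD − I_D R_D = 3.23 − 5.9 × 1.39 = -4.97 V.
But -4.97 V < V_ov = 1.28 V, so the device is actually in triode.
In triode I_D = k_n[V_ov V_DS − ½ V_DS²] and I_D = (V_DD − V_DS)/R_D. Equating: 5 V_DS² − 13.81 V_DS + 3.23 = 0, giving V_DS = 0.258 V (the root below V_ov).
I_D = (3.23 − 0.258) / 1.39 = 2.14 mA.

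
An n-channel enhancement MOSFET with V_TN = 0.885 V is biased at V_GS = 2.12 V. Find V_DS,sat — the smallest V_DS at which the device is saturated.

V_DS,sat = 1.24 V

The boundary between triode and saturation is V_DS = V_GS − V_TN = V_ov.
V_ov = 2.12 − 0.885 = 1.24 V.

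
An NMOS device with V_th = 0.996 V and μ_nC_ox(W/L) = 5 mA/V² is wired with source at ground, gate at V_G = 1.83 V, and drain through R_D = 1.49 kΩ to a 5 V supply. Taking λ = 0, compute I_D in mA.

V_GS = V_G = 1.83 V, so V_ov = 1.83 − 0.996 = 0.834 V.
Assume saturation: I_D = ½ k_n V_ov² = 0.5 × 5 × 0.834² = 1.74 mA, giving V_DS = V_DD − I_D R_D = 5 − 1.74 × 1.49 = 2.41 V.
V_DS = 2.41 V ≥ V_ov = 0.834 V, confirming saturation.

I_D = 1.74 mA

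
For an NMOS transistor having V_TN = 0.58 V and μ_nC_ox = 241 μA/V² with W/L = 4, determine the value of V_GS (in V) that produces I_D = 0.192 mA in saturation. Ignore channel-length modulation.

k_n = μ_nC_ox · (W/L) = 0.964 mA/V².
In saturation I_D = ½ k_n (V_GS − V_TN)², so V_GS − V_TN = √(2 I_D / k_n) = √(2 × 0.192 / 0.964) = 0.631 V.
V_GS = 0.58 + 0.631 = 1.21 V.

V_GS = 1.21 V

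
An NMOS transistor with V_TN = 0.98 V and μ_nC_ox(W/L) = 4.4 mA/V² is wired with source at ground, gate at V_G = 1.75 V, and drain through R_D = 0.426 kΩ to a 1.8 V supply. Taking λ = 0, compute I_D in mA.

I_D = 1.30 mA

V_GS = V_G = 1.75 V, so V_ov = 1.75 − 0.98 = 0.77 V.
Assume saturation: I_D = ½ k_n V_ov² = 0.5 × 4.4 × 0.77² = 1.3 mA, giving V_DS = V_DD − I_D R_D = 1.8 − 1.3 × 0.426 = 1.24 V.
V_DS = 1.24 V ≥ V_ov = 0.77 V, confirming saturation.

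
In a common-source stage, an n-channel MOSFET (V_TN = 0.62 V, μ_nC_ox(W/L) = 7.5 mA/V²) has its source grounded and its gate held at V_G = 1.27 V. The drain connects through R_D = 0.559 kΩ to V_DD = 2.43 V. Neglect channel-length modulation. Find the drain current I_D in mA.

V_GS = V_G = 1.27 V, so V_ov = 1.27 − 0.62 = 0.65 V.
Assume saturation: I_D = ½ k_n V_ov² = 0.5 × 7.5 × 0.65² = 1.58 mA, giving V_DS = V_DD − I_D R_D = 2.43 − 1.58 × 0.559 = 1.54 V.
V_DS = 1.54 V ≥ V_ov = 0.65 V, confirming saturation.

I_D = 1.58 mA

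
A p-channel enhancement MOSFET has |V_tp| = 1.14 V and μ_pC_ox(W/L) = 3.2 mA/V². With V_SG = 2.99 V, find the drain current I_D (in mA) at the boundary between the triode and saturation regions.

I_D = 5.48 mA

At the boundary V_SD = V_ov = V_SG − |V_tp| = 2.99 − 1.14 = 1.85 V.
I_D = ½ k_p V_ov² = 0.5 × 3.2 × 1.85² = 5.48 mA.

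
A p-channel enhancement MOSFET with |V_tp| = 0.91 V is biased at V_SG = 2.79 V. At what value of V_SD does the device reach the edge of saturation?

V_SD,sat = 1.88 V

The boundary between triode and saturation is V_SD = V_SG − |V_tp| = V_ov.
V_ov = 2.79 − 0.91 = 1.88 V.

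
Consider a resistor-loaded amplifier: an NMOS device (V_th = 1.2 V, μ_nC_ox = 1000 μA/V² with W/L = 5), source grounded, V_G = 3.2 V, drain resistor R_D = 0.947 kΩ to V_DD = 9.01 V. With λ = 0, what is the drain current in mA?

I_D = 8.28 mA

V_GS = V_G = 3.2 V, so V_ov = 3.2 − 1.2 = 2 V.
k_n = μ_nC_ox · (W/L) = 5 mA/V².
Assume saturation: I_D = ½ k_n V_ov² = 0.5 × 5 × 2² = 10 mA, giving V_DS = V_DD − I_D R_D = 9.01 − 10 × 0.947 = -0.46 V.
But -0.46 V < V_ov = 2 V, so the device is actually in triode.
In triode I_D = k_n[V_ov V_DS − ½ V_DS²] and I_D = (V_DD − V_DS)/R_D. Equating: 2.37 V_DS² − 10.47 V_DS + 9.01 = 0, giving V_DS = 1.17 V (the root below V_ov).
I_D = (9.01 − 1.17) / 0.947 = 8.28 mA.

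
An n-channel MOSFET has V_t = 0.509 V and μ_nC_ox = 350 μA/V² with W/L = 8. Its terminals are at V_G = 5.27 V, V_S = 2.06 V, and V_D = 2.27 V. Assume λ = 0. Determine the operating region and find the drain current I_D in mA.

Triode; I_D = 1.53 mA

V_GS = V_G − V_S = 5.27 − 2.06 = 3.21 V; V_DS = V_D − V_S = 2.27 − 2.06 = 0.21 V.
k_n = μ_nC_ox · (W/L) = 2.8 mA/V².
V_ov = V_GS − V_t = 3.21 − 0.509 = 2.7 V.
Since V_DS = 0.21 V < V_ov = 2.7 V, the device is in the triode region.
I_D = k_n [V_ov · V_DS − ½ V_DS²] = 2.8 × [2.7 × 0.21 − 0.5 × 0.21²] = 1.53 mA.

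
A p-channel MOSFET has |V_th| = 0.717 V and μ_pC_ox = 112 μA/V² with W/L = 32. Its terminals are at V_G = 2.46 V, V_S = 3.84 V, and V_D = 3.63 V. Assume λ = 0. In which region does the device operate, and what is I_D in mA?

V_SG = V_S − V_G = 3.84 − 2.46 = 1.38 V; V_SD = V_S − V_D = 3.84 − 3.63 = 0.21 V.
k_p = μ_pC_ox · (W/L) = 3.584 mA/V².
V_ov = V_SG − |V_th| = 1.38 − 0.717 = 0.663 V.
Since V_SD = 0.21 V < V_ov = 0.663 V, the device is in the triode region.
I_D = k_p [V_ov · V_SD − ½ V_SD²] = 3.584 × [0.663 × 0.21 − 0.5 × 0.21²] = 0.42 mA.

Triode; I_D = 0.420 mA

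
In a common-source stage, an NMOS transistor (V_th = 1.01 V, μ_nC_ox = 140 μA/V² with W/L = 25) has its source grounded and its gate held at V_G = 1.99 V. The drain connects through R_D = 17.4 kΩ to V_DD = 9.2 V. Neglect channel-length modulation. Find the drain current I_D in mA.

I_D = 0.519 mA

V_GS = V_G = 1.99 V, so V_ov = 1.99 − 1.01 = 0.98 V.
k_n = μ_nC_ox · (W/L) = 3.5 mA/V².
Assume saturation: I_D = ½ k_n V_ov² = 0.5 × 3.5 × 0.98² = 1.68 mA, giving V_DS = V_DD − I_D R_D = 9.2 − 1.68 × 17.4 = -20 V.
But -20 V < V_ov = 0.98 V, so the device is actually in triode.
In triode I_D = k_n[V_ov V_DS − ½ V_DS²] and I_D = (V_DD − V_DS)/R_D. Equating: 30.4 V_DS² − 60.68 V_DS + 9.2 = 0, giving V_DS = 0.165 V (the root below V_ov).
I_D = (9.2 − 0.165) / 17.4 = 0.519 mA.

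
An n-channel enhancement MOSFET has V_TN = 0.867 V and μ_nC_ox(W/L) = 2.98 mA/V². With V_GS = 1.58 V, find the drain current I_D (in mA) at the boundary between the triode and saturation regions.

I_D = 0.757 mA

At the boundary V_DS = V_ov = V_GS − V_TN = 1.58 − 0.867 = 0.713 V.
I_D = ½ k_n V_ov² = 0.5 × 2.98 × 0.713² = 0.757 mA.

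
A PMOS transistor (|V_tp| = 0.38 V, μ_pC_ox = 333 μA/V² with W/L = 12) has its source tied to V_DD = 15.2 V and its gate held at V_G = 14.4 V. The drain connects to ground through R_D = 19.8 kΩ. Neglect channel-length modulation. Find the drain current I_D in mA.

I_D = 0.352 mA

V_SG = V_DD − V_G = 15.2 − 14.4 = 0.8 V, so V_ov = 0.8 − 0.38 = 0.42 V.
k_p = μ_pC_ox · (W/L) = 3.996 mA/V².
Assume saturation: I_D = ½ k_p V_ov² = 0.5 × 3.996 × 0.42² = 0.352 mA, giving V_SD = V_DD − I_D R_D = 15.2 − 0.352 × 19.8 = 8.22 V.
V_SD = 8.22 V ≥ V_ov = 0.42 V, confirming saturation.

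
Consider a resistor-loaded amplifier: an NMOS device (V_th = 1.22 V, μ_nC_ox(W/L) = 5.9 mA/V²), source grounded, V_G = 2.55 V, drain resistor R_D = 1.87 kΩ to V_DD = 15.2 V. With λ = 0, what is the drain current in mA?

V_GS = V_G = 2.55 V, so V_ov = 2.55 − 1.22 = 1.33 V.
Assume saturation: I_D = ½ k_n V_ov² = 0.5 × 5.9 × 1.33² = 5.22 mA, giving V_DS = V_DD − I_D R_D = 15.2 − 5.22 × 1.87 = 5.44 V.
V_DS = 5.44 V ≥ V_ov = 1.33 V, confirming saturation.

I_D = 5.22 mA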